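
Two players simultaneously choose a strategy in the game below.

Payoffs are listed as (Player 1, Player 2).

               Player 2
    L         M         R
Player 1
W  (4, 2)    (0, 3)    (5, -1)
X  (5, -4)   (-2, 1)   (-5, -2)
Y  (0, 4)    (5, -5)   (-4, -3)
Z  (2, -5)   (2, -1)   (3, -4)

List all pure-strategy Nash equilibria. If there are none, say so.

(W, L): Player 1 can switch to X (4 → 5). Not NE.
(W, M): Player 1 can switch to Y (0 → 5). Not NE.
(W, R): Player 2 can switch to L (-1 → 2). Not NE.
(X, L): Player 2 can switch to M (-4 → 1). Not NE.
(X, M): Player 1 can switch to W (-2 → 0). Not NE.
(X, R): Player 1 can switch to W (-5 → 5). Not NE.
(Y, L): Player 1 can switch to W (0 → 4). Not NE.
(Y, M): Player 2 can switch to L (-5 → 4). Not NE.
(The remaining 4 profiles each have a profitable deviation by the same check.)

No pure-strategy Nash equilibrium.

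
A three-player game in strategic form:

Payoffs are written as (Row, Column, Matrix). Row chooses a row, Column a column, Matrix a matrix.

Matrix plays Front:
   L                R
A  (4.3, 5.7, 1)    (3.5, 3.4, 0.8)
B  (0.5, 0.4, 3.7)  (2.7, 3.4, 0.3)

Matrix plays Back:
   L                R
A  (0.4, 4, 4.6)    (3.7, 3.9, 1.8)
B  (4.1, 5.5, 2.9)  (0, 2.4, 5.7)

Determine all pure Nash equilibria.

none

For each strategy profile, look for a profitable unilateral deviation.
(A, L, Front): Matrix can switch to Back (1 → 4.6). Not NE.
(A, L, Back): Row can switch to B (0.4 → 4.1). Not NE.
(A, R, Front): Column can switch to L (3.4 → 5.7). Not NE.
(A, R, Back): Column can switch to L (3.9 → 4). Not NE.
(B, L, Front): Row can switch to A (0.5 → 4.3). Not NE.
(B, L, Back): Matrix can switch to Front (2.9 → 3.7). Not NE.
(B, R, Front): Row can switch to A (2.7 → 3.5). Not NE.
(B, R, Back): Row can switch to A (0 → 3.7). Not NE.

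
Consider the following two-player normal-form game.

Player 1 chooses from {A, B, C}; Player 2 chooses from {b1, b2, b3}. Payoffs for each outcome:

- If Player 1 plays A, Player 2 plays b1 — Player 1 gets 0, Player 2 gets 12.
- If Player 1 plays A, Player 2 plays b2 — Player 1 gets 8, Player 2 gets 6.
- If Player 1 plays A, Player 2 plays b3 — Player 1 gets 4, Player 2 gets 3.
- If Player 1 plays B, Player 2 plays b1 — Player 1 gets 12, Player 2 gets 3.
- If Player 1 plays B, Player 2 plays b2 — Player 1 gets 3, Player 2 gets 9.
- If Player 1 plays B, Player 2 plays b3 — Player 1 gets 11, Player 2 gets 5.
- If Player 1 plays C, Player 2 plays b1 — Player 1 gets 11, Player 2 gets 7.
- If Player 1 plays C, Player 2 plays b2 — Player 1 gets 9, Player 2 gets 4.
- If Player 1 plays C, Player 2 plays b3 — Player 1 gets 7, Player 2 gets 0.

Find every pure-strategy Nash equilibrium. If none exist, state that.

There is no pure-strategy Nash equilibrium.

For each player, find the best response to each opponent profile; mutual best responses are the pure NE.
Player 1 against b1: payoffs 0, 12, 11 → best response B.
Player 1 against b2: payoffs 8, 3, 9 → best response C.
Player 1 against b3: payoffs 4, 11, 7 → best response B.
Player 2 against A: payoffs 12, 6, 3 → best response b1.
Player 2 against B: payoffs 3, 9, 5 → best response b2.
Player 2 against C: payoffs 7, 4, 0 → best response b1.
No profile is a mutual best response for all players.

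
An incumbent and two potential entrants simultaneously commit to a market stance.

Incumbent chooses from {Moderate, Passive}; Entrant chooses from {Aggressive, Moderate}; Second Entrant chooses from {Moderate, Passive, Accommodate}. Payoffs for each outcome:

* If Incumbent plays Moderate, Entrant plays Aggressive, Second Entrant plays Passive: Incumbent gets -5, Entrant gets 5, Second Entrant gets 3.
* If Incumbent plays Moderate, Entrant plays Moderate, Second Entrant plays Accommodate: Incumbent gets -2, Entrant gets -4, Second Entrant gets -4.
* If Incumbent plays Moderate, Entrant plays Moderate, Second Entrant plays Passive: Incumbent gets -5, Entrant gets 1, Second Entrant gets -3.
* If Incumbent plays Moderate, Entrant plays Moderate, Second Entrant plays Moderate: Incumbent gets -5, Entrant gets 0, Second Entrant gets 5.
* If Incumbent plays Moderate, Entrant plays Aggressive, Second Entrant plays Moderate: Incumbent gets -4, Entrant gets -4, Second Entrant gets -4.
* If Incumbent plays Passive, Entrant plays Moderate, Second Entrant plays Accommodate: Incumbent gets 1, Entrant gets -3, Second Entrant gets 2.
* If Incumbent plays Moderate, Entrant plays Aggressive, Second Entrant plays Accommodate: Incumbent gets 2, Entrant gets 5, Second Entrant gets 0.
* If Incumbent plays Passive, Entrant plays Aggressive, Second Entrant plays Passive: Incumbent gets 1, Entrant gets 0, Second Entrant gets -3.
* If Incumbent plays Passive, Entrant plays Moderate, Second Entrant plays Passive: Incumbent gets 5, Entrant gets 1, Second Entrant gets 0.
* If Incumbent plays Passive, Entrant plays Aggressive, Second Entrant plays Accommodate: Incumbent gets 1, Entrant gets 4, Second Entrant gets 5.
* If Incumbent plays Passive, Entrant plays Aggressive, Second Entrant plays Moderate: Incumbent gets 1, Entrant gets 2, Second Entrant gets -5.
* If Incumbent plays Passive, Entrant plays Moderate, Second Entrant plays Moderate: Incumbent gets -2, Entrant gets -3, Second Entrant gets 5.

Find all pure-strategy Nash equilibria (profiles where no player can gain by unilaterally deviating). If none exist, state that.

There is no pure-strategy Nash equilibrium.

(Moderate, Aggressive, Moderate): Incumbent can switch to Passive (-4 → 1). Not NE.
(Moderate, Aggressive, Passive): Incumbent can switch to Passive (-5 → 1). Not NE.
(Moderate, Aggressive, Accommodate): Second Entrant can switch to Passive (0 → 3). Not NE.
(Moderate, Moderate, Moderate): Incumbent can switch to Passive (-5 → -2). Not NE.
(Moderate, Moderate, Passive): Incumbent can switch to Passive (-5 → 5). Not NE.
(Moderate, Moderate, Accommodate): Incumbent can switch to Passive (-2 → 1). Not NE.
(Passive, Aggressive, Moderate): Second Entrant can switch to Passive (-5 → -3). Not NE.
(Passive, Aggressive, Passive): Entrant can switch to Moderate (0 → 1). Not NE.
(Passive, Aggressive, Accommodate): Incumbent can switch to Moderate (1 → 2). Not NE.
(Passive, Moderate, Moderate): Entrant can switch to Aggressive (-3 → 2). Not NE.
(The remaining 2 profiles each have a profitable deviation by the same check.)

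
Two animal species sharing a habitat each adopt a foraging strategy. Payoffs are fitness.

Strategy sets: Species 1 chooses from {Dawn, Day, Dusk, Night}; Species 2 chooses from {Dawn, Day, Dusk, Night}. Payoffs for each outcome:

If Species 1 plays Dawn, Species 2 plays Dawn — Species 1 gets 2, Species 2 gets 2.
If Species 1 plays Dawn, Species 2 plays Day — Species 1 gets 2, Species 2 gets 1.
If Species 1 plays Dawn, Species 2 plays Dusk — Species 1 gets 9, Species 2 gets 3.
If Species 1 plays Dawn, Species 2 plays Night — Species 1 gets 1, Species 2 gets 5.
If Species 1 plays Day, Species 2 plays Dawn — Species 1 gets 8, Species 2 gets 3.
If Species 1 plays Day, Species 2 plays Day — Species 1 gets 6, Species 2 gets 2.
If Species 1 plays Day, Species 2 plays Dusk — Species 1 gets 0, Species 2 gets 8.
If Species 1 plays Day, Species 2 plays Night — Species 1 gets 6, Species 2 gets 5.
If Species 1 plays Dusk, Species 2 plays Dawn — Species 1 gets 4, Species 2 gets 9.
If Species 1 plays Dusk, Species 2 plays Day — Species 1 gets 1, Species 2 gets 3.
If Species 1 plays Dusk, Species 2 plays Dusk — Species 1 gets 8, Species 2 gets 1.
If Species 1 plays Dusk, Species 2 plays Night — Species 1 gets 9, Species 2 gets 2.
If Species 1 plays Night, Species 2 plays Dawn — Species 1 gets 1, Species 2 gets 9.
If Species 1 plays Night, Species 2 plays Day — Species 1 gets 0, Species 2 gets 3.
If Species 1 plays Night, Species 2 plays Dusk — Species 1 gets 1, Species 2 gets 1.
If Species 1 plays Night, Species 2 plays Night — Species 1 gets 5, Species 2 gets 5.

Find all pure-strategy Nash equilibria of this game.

This game has no pure Nash equilibrium.

Check each profile: it is a Nash equilibrium iff no player can strictly gain by switching unilaterally.
(Dawn, Dawn): Species 1 can switch to Day (2 → 8). Not NE.
(Dawn, Day): Species 1 can switch to Day (2 → 6). Not NE.
(Dawn, Dusk): Species 2 can switch to Night (3 → 5). Not NE.
(Dawn, Night): Species 1 can switch to Day (1 → 6). Not NE.
(Day, Dawn): Species 2 can switch to Dusk (3 → 8). Not NE.
(Day, Day): Species 2 can switch to Dawn (2 → 3). Not NE.
(Day, Dusk): Species 1 can switch to Dawn (0 → 9). Not NE.
(Day, Night): Species 1 can switch to Dusk (6 → 9). Not NE.
(The remaining 8 profiles each have a profitable deviation by the same check.)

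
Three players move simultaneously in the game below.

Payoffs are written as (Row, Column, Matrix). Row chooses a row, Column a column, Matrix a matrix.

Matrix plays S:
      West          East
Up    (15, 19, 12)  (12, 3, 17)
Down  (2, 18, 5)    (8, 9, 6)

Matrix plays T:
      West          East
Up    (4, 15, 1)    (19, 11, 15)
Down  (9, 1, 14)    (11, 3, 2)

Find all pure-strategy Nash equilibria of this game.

The unique pure-strategy Nash equilibrium is (Up, West, S).

Row against (West, S): payoffs 15, 2 → best response Up.
Row against (West, T): payoffs 4, 9 → best response Down.
Row against (East, S): payoffs 12, 8 → best response Up.
Row against (East, T): payoffs 19, 11 → best response Up.
Column against (Up, S): payoffs 19, 3 → best response West.
Column against (Up, T): payoffs 15, 11 → best response West.
Column against (Down, S): payoffs 18, 9 → best response West.
Column against (Down, T): payoffs 1, 3 → best response East.
Matrix against (Up, West): payoffs 12, 1 → best response S.
Matrix against (Up, East): payoffs 17, 15 → best response S.
Matrix against (Down, West): payoffs 5, 14 → best response T.
Matrix against (Down, East): payoffs 6, 2 → best response S.
Mutual best responses: (Up, West, S).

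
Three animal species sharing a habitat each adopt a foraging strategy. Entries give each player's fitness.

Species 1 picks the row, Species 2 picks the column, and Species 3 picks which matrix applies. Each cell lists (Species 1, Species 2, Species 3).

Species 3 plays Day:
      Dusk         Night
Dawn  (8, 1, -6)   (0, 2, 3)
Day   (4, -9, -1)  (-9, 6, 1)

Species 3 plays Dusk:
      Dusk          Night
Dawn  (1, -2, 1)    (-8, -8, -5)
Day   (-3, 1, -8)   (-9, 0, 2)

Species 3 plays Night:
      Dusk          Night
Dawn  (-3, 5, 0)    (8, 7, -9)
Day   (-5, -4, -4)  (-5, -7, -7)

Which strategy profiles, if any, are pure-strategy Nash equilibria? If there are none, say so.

Pure-strategy Nash equilibria: (Dawn, Dusk, Dusk) and (Dawn, Night, Day)

For each strategy profile, look for a profitable unilateral deviation.
(Dawn, Dusk, Day): Species 2 can switch to Night (1 → 2). Not NE.
(Dawn, Dusk, Dusk): Species 1 gets 1, best alternative -3; Species 2 gets -2, best alternative -8; Species 3 gets 1, best alternative 0. No profitable deviation — NE.
(Dawn, Dusk, Night): Species 2 can switch to Night (5 → 7). Not NE.
(Dawn, Night, Day): Species 1 gets 0, best alternative -9; Species 2 gets 2, best alternative 1; Species 3 gets 3, best alternative -5. No profitable deviation — NE.
(Dawn, Night, Dusk): Species 2 can switch to Dusk (-8 → -2). Not NE.
(Dawn, Night, Night): Species 3 can switch to Day (-9 → 3). Not NE.
(Day, Dusk, Day): Species 1 can switch to Dawn (4 → 8). Not NE.
(Day, Dusk, Dusk): Species 1 can switch to Dawn (-3 → 1). Not NE.
(Day, Dusk, Night): Species 1 can switch to Dawn (-5 → -3). Not NE.
(Day, Night, Day): Species 1 can switch to Dawn (-9 → 0). Not NE.
(The remaining 2 profiles each have a profitable deviation by the same check.)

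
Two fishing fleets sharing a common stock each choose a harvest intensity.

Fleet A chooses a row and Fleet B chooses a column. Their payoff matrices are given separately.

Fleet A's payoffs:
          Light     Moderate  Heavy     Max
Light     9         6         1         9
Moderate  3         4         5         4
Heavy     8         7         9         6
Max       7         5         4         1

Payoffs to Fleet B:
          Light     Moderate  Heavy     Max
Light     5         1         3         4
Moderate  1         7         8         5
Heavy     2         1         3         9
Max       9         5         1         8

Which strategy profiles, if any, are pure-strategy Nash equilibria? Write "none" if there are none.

Fleet A against Light: payoffs 9, 3, 8, 7 → best response Light.
Fleet A against Moderate: payoffs 6, 4, 7, 5 → best response Heavy.
Fleet A against Heavy: payoffs 1, 5, 9, 4 → best response Heavy.
Fleet A against Max: payoffs 9, 4, 6, 1 → best response Light.
Fleet B against Light: payoffs 5, 1, 3, 4 → best response Light.
Fleet B against Moderate: payoffs 1, 7, 8, 5 → best response Heavy.
Fleet B against Heavy: payoffs 2, 1, 3, 9 → best response Max.
Fleet B against Max: payoffs 9, 5, 1, 8 → best response Light.
Mutual best responses: (Light, Light).

Pure NE: (Light, Light)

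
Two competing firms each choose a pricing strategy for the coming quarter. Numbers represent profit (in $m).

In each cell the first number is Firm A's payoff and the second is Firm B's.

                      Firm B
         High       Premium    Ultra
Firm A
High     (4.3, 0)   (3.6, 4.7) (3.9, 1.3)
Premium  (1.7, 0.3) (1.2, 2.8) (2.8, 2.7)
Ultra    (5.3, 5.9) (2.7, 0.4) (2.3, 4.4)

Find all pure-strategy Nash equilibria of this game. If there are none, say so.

Pure-strategy Nash equilibria: (High, Premium); (Ultra, High)

Mark each player's best response to every combination of opponents' strategies; a profile where every player is best-responding is a pure Nash equilibrium.
Firm A against High: payoffs 4.3, 1.7, 5.3 → best response Ultra.
Firm A against Premium: payoffs 3.6, 1.2, 2.7 → best response High.
Firm A against Ultra: payoffs 3.9, 2.8, 2.3 → best response High.
Firm B against High: payoffs 0, 4.7, 1.3 → best response Premium.
Firm B against Premium: payoffs 0.3, 2.8, 2.7 → best response Premium.
Firm B against Ultra: payoffs 5.9, 0.4, 4.4 → best response High.
Mutual best responses: (High, Premium); (Ultra, High).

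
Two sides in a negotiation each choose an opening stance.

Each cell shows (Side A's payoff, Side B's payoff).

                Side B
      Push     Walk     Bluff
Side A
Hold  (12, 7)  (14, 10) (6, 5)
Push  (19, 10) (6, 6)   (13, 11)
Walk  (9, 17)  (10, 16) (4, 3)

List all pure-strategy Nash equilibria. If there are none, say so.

The pure Nash equilibria are (Hold, Walk), (Push, Bluff).

Side A against Push: payoffs 12, 19, 9 → best response Push.
Side A against Walk: payoffs 14, 6, 10 → best response Hold.
Side A against Bluff: payoffs 6, 13, 4 → best response Push.
Side B against Hold: payoffs 7, 10, 5 → best response Walk.
Side B against Push: payoffs 10, 6, 11 → best response Bluff.
Side B against Walk: payoffs 17, 16, 3 → best response Push.
Mutual best responses: (Hold, Walk); (Push, Bluff).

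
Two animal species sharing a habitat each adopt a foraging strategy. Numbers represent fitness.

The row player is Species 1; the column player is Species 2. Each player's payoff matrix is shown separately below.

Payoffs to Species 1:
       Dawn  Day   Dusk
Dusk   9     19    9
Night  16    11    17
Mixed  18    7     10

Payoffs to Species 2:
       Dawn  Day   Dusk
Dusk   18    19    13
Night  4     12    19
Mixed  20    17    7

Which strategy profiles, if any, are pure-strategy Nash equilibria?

(Dusk, Day); (Night, Dusk); (Mixed, Dawn)

Species 1 against Dawn: payoffs 9, 16, 18 → best response Mixed.
Species 1 against Day: payoffs 19, 11, 7 → best response Dusk.
Species 1 against Dusk: payoffs 9, 17, 10 → best response Night.
Species 2 against Dusk: payoffs 18, 19, 13 → best response Day.
Species 2 against Night: payoffs 4, 12, 19 → best response Dusk.
Species 2 against Mixed: payoffs 20, 17, 7 → best response Dawn.
Mutual best responses: (Dusk, Day); (Night, Dusk); (Mixed, Dawn).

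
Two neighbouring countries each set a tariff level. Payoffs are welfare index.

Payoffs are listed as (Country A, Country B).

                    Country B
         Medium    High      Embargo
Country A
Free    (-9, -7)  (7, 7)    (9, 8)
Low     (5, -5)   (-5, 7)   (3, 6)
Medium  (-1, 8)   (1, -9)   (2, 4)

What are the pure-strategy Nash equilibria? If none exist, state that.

Country A against Medium: payoffs -9, 5, -1 → best response Low.
Country A against High: payoffs 7, -5, 1 → best response Free.
Country A against Embargo: payoffs 9, 3, 2 → best response Free.
Country B against Free: payoffs -7, 7, 8 → best response Embargo.
Country B against Low: payoffs -5, 7, 6 → best response High.
Country B against Medium: payoffs 8, -9, 4 → best response Medium.
Mutual best responses: (Free, Embargo).

The unique pure-strategy Nash equilibrium is (Free, Embargo).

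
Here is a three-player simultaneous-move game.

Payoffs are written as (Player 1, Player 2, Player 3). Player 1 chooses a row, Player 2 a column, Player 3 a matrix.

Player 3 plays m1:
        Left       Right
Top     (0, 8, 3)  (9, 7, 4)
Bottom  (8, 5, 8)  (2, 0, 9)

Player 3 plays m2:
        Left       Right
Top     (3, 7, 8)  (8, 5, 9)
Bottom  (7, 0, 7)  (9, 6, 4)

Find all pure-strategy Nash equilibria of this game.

(Top, Left, m1): Player 1 can switch to Bottom (0 → 8). Not NE.
(Top, Left, m2): Player 1 can switch to Bottom (3 → 7). Not NE.
(Top, Right, m1): Player 2 can switch to Left (7 → 8). Not NE.
(Top, Right, m2): Player 1 can switch to Bottom (8 → 9). Not NE.
(Bottom, Left, m1): Player 1 gets 8, best alternative 0; Player 2 gets 5, best alternative 0; Player 3 gets 8, best alternative 7. No profitable deviation — NE.
(Bottom, Left, m2): Player 2 can switch to Right (0 → 6). Not NE.
(Bottom, Right, m1): Player 1 can switch to Top (2 → 9). Not NE.
(Bottom, Right, m2): Player 3 can switch to m1 (4 → 9). Not NE.

The unique pure-strategy Nash equilibrium is (Bottom, Left, m1).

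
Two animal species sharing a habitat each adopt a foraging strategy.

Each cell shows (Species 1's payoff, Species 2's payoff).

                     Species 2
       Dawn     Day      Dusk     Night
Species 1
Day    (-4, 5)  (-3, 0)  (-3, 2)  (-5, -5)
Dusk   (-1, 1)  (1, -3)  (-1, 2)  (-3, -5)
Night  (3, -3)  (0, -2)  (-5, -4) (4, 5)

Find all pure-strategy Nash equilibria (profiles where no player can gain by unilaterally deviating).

Pure-strategy Nash equilibria: (Dusk, Dusk), (Night, Night)

Species 1 against Dawn: payoffs -4, -1, 3 → best response Night.
Species 1 against Day: payoffs -3, 1, 0 → best response Dusk.
Species 1 against Dusk: payoffs -3, -1, -5 → best response Dusk.
Species 1 against Night: payoffs -5, -3, 4 → best response Night.
Species 2 against Day: payoffs 5, 0, 2, -5 → best response Dawn.
Species 2 against Dusk: payoffs 1, -3, 2, -5 → best response Dusk.
Species 2 against Night: payoffs -3, -2, -4, 5 → best response Night.
Mutual best responses: (Dusk, Dusk); (Night, Night).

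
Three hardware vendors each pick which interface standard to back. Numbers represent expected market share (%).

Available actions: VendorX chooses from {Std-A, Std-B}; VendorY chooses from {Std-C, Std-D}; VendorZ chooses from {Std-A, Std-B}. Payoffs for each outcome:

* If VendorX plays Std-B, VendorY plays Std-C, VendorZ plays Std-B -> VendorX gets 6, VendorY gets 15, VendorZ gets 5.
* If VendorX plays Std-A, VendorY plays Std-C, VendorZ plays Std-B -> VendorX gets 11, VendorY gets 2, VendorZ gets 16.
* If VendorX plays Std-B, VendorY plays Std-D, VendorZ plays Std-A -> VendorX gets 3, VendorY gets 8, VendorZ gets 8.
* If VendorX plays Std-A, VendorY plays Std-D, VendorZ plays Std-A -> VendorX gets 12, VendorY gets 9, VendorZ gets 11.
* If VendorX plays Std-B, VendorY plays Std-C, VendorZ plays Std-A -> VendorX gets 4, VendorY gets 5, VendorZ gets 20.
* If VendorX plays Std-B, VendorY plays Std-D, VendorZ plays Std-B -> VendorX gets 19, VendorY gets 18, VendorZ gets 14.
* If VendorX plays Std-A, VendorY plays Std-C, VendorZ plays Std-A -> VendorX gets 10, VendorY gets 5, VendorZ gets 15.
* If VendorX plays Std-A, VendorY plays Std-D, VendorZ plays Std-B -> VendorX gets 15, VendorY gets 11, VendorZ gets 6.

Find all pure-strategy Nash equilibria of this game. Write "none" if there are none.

Mark each player's best response to every combination of opponents' strategies; a profile where every player is best-responding is a pure Nash equilibrium.
VendorX against (Std-C, Std-A): payoffs 10, 4 → best response Std-A.
VendorX against (Std-C, Std-B): payoffs 11, 6 → best response Std-A.
VendorX against (Std-D, Std-A): payoffs 12, 3 → best response Std-A.
VendorX against (Std-D, Std-B): payoffs 15, 19 → best response Std-B.
VendorY against (Std-A, Std-A): payoffs 5, 9 → best response Std-D.
VendorY against (Std-A, Std-B): payoffs 2, 11 → best response Std-D.
VendorY against (Std-B, Std-A): payoffs 5, 8 → best response Std-D.
VendorY against (Std-B, Std-B): payoffs 15, 18 → best response Std-D.
VendorZ against (Std-A, Std-C): payoffs 15, 16 → best response Std-B.
VendorZ against (Std-A, Std-D): payoffs 11, 6 → best response Std-A.
VendorZ against (Std-B, Std-C): payoffs 20, 5 → best response Std-A.
VendorZ against (Std-B, Std-D): payoffs 8, 14 → best response Std-B.
Mutual best responses: (Std-A, Std-D, Std-A); (Std-B, Std-D, Std-B).

(Std-A, Std-D, Std-A), (Std-B, Std-D, Std-B)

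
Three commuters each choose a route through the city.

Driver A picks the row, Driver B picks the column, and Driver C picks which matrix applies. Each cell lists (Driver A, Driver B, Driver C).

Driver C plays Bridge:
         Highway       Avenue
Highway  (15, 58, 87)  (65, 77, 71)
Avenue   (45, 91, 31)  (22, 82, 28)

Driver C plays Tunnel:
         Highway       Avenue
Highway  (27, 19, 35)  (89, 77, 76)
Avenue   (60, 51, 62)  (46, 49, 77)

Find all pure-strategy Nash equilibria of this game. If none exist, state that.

Check each profile: it is a Nash equilibrium iff no player can strictly gain by switching unilaterally.
(Highway, Highway, Bridge): Driver A can switch to Avenue (15 → 45). Not NE.
(Highway, Highway, Tunnel): Driver A can switch to Avenue (27 → 60). Not NE.
(Highway, Avenue, Bridge): Driver C can switch to Tunnel (71 → 76). Not NE.
(Highway, Avenue, Tunnel): Driver A gets 89, best alternative 46; Driver B gets 77, best alternative 19; Driver C gets 76, best alternative 71. No profitable deviation — NE.
(Avenue, Highway, Bridge): Driver C can switch to Tunnel (31 → 62). Not NE.
(Avenue, Highway, Tunnel): Driver A gets 60, best alternative 27; Driver B gets 51, best alternative 49; Driver C gets 62, best alternative 31. No profitable deviation — NE.
(Avenue, Avenue, Bridge): Driver A can switch to Highway (22 → 65). Not NE.
(Avenue, Avenue, Tunnel): Driver A can switch to Highway (46 → 89). Not NE.

The pure Nash equilibria are (Highway, Avenue, Tunnel); (Avenue, Highway, Tunnel).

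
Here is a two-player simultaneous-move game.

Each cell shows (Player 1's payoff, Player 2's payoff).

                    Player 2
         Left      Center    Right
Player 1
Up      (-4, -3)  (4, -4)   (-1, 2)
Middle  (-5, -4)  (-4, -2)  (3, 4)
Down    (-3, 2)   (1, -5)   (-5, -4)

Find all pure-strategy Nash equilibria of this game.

The pure Nash equilibria are (Middle, Right) and (Down, Left).

Player 1 against Left: payoffs -4, -5, -3 → best response Down.
Player 1 against Center: payoffs 4, -4, 1 → best response Up.
Player 1 against Right: payoffs -1, 3, -5 → best response Middle.
Player 2 against Up: payoffs -3, -4, 2 → best response Right.
Player 2 against Middle: payoffs -4, -2, 4 → best response Right.
Player 2 against Down: payoffs 2, -5, -4 → best response Left.
Mutual best responses: (Middle, Right); (Down, Left).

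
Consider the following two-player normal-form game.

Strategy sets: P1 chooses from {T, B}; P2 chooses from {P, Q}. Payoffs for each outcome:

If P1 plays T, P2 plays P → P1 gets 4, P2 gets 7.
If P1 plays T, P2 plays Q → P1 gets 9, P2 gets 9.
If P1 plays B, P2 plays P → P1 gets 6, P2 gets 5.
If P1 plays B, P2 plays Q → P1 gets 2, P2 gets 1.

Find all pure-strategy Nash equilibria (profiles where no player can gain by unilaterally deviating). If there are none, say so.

P1 against P: payoffs 4, 6 → best response B.
P1 against Q: payoffs 9, 2 → best response T.
P2 against T: payoffs 7, 9 → best response Q.
P2 against B: payoffs 5, 1 → best response P.
Mutual best responses: (T, Q); (B, P).

The pure Nash equilibria are (T, Q), (B, P).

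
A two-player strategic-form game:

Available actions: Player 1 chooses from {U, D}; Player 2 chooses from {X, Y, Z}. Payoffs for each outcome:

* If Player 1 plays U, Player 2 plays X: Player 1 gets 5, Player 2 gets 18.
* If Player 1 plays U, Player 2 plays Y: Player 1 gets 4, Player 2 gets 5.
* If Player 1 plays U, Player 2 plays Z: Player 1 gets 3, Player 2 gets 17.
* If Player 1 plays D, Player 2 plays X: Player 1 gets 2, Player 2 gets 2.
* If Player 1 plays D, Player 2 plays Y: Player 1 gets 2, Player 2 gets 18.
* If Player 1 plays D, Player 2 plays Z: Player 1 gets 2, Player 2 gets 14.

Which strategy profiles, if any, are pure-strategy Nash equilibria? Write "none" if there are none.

For each strategy profile, look for a profitable unilateral deviation.
(U, X): Player 1 gets 5, best alternative 2; Player 2 gets 18, best alternative 17. No profitable deviation — NE.
(U, Y): Player 2 can switch to X (5 → 18). Not NE.
(U, Z): Player 2 can switch to X (17 → 18). Not NE.
(D, X): Player 1 can switch to U (2 → 5). Not NE.
(D, Y): Player 1 can switch to U (2 → 4). Not NE.
(D, Z): Player 1 can switch to U (2 → 3). Not NE.

Pure NE: (U, X)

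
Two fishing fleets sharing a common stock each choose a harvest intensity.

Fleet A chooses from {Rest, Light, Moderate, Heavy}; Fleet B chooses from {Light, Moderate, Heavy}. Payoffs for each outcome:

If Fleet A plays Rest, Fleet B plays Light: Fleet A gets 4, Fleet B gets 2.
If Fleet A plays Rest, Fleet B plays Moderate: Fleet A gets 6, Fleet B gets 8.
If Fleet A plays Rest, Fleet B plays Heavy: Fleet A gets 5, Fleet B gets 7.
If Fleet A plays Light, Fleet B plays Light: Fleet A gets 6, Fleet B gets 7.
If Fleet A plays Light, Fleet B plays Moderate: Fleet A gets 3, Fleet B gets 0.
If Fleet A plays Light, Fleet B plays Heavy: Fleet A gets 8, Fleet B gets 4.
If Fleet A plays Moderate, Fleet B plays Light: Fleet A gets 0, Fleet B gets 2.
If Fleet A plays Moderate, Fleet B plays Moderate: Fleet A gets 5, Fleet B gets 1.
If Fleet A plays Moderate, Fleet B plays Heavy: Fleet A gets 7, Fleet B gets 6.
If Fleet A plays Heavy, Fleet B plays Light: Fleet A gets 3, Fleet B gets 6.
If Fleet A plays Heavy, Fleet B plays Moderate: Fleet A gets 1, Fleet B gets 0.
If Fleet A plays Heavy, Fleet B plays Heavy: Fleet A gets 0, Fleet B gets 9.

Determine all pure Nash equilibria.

Pure-strategy Nash equilibria: (Rest, Moderate) and (Light, Light)

(Rest, Light): Fleet A can switch to Light (4 → 6). Not NE.
(Rest, Moderate): Fleet A gets 6, best alternative 5; Fleet B gets 8, best alternative 7. No profitable deviation — NE.
(Rest, Heavy): Fleet A can switch to Light (5 → 8). Not NE.
(Light, Light): Fleet A gets 6, best alternative 4; Fleet B gets 7, best alternative 4. No profitable deviation — NE.
(Light, Moderate): Fleet A can switch to Rest (3 → 6). Not NE.
(Light, Heavy): Fleet B can switch to Light (4 → 7). Not NE.
(Moderate, Light): Fleet A can switch to Rest (0 → 4). Not NE.
(Moderate, Moderate): Fleet A can switch to Rest (5 → 6). Not NE.
(Moderate, Heavy): Fleet A can switch to Light (7 → 8). Not NE.
(Heavy, Light): Fleet A can switch to Rest (3 → 4). Not NE.
(Heavy, Moderate): Fleet A can switch to Rest (1 → 6). Not NE.
(Heavy, Heavy): Fleet A can switch to Rest (0 → 5). Not NE.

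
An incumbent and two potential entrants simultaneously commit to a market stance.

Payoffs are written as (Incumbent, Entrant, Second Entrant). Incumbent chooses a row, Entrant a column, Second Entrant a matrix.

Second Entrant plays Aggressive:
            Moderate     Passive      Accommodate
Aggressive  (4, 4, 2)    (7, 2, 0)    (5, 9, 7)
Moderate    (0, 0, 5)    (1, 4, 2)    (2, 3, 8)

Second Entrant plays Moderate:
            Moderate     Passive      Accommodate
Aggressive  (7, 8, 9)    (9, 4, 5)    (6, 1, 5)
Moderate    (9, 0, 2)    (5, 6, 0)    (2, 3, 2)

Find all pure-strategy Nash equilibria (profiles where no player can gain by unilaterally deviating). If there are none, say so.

The unique pure-strategy Nash equilibrium is (Aggressive, Accommodate, Aggressive).

Incumbent against (Moderate, Aggressive): payoffs 4, 0 → best response Aggressive.
Incumbent against (Moderate, Moderate): payoffs 7, 9 → best response Moderate.
Incumbent against (Passive, Aggressive): payoffs 7, 1 → best response Aggressive.
Incumbent against (Passive, Moderate): payoffs 9, 5 → best response Aggressive.
Incumbent against (Accommodate, Aggressive): payoffs 5, 2 → best response Aggressive.
Incumbent against (Accommodate, Moderate): payoffs 6, 2 → best response Aggressive.
Entrant against (Aggressive, Aggressive): payoffs 4, 2, 9 → best response Accommodate.
Entrant against (Aggressive, Moderate): payoffs 8, 4, 1 → best response Moderate.
Entrant against (Moderate, Aggressive): payoffs 0, 4, 3 → best response Passive.
Entrant against (Moderate, Moderate): payoffs 0, 6, 3 → best response Passive.
Second Entrant against (Aggressive, Moderate): payoffs 2, 9 → best response Moderate.
Second Entrant against (Aggressive, Passive): payoffs 0, 5 → best response Moderate.
Second Entrant against (Aggressive, Accommodate): payoffs 7, 5 → best response Aggressive.
Second Entrant against (Moderate, Moderate): payoffs 5, 2 → best response Aggressive.
Second Entrant against (Moderate, Passive): payoffs 2, 0 → best response Aggressive.
Second Entrant against (Moderate, Accommodate): payoffs 8, 2 → best response Aggressive.
Mutual best responses: (Aggressive, Accommodate, Aggressive).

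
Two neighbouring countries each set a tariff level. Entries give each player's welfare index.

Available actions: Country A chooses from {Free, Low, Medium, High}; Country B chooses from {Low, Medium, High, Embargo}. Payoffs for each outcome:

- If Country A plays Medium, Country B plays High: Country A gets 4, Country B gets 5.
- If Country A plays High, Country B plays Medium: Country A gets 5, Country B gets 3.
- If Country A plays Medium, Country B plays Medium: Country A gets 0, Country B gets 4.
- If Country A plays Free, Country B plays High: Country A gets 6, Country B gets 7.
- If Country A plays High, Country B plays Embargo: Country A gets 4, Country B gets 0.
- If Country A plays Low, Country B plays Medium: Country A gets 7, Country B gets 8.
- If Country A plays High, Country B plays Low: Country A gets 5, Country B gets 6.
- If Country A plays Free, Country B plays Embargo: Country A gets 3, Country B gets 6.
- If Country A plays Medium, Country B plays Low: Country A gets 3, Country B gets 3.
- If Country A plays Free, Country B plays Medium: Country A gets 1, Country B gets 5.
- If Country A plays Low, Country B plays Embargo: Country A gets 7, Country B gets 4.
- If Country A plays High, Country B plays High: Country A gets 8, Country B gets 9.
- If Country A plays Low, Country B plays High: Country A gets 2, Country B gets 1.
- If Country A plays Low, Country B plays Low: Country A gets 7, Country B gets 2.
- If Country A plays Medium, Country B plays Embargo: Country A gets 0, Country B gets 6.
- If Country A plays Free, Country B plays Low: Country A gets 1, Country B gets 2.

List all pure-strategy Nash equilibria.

Country A against Low: payoffs 1, 7, 3, 5 → best response Low.
Country A against Medium: payoffs 1, 7, 0, 5 → best response Low.
Country A against High: payoffs 6, 2, 4, 8 → best response High.
Country A against Embargo: payoffs 3, 7, 0, 4 → best response Low.
Country B against Free: payoffs 2, 5, 7, 6 → best response High.
Country B against Low: payoffs 2, 8, 1, 4 → best response Medium.
Country B against Medium: payoffs 3, 4, 5, 6 → best response Embargo.
Country B against High: payoffs 6, 3, 9, 0 → best response High.
Mutual best responses: (Low, Medium); (High, High).

The pure Nash equilibria are (Low, Medium), (High, High).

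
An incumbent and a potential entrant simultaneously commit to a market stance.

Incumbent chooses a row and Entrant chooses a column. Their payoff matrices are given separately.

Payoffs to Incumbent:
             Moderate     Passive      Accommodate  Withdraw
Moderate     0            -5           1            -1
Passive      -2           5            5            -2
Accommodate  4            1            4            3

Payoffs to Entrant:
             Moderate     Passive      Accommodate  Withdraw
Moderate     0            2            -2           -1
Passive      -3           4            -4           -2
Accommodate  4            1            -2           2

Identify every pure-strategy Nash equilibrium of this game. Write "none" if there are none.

(Passive, Passive) and (Accommodate, Moderate)

Mark each player's best response to every combination of opponents' strategies; a profile where every player is best-responding is a pure Nash equilibrium.
Incumbent against Moderate: payoffs 0, -2, 4 → best response Accommodate.
Incumbent against Passive: payoffs -5, 5, 1 → best response Passive.
Incumbent against Accommodate: payoffs 1, 5, 4 → best response Passive.
Incumbent against Withdraw: payoffs -1, -2, 3 → best response Accommodate.
Entrant against Moderate: payoffs 0, 2, -2, -1 → best response Passive.
Entrant against Passive: payoffs -3, 4, -4, -2 → best response Passive.
Entrant against Accommodate: payoffs 4, 1, -2, 2 → best response Moderate.
Mutual best responses: (Passive, Passive); (Accommodate, Moderate).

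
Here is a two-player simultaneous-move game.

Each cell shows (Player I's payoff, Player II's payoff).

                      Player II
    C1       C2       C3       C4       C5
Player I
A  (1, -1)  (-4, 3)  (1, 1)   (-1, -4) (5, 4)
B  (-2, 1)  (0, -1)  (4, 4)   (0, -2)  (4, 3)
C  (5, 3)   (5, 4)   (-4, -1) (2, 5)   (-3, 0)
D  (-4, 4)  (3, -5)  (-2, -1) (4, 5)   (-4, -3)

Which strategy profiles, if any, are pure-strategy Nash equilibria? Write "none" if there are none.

(A, C5) and (B, C3) and (D, C4)

Player I against C1: payoffs 1, -2, 5, -4 → best response C.
Player I against C2: payoffs -4, 0, 5, 3 → best response C.
Player I against C3: payoffs 1, 4, -4, -2 → best response B.
Player I against C4: payoffs -1, 0, 2, 4 → best response D.
Player I against C5: payoffs 5, 4, -3, -4 → best response A.
Player II against A: payoffs -1, 3, 1, -4, 4 → best response C5.
Player II against B: payoffs 1, -1, 4, -2, 3 → best response C3.
Player II against C: payoffs 3, 4, -1, 5, 0 → best response C4.
Player II against D: payoffs 4, -5, -1, 5, -3 → best response C4.
Mutual best responses: (A, C5); (B, C3); (D, C4).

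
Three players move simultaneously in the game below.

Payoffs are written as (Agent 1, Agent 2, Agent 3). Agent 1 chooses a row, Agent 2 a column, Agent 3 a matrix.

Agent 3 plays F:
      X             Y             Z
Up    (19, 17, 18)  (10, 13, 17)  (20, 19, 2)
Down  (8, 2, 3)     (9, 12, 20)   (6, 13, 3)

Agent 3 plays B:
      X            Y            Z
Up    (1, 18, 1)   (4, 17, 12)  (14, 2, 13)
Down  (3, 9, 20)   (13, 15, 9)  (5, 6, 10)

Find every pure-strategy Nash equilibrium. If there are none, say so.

Agent 1 against (X, F): payoffs 19, 8 → best response Up.
Agent 1 against (X, B): payoffs 1, 3 → best response Down.
Agent 1 against (Y, F): payoffs 10, 9 → best response Up.
Agent 1 against (Y, B): payoffs 4, 13 → best response Down.
Agent 1 against (Z, F): payoffs 20, 6 → best response Up.
Agent 1 against (Z, B): payoffs 14, 5 → best response Up.
Agent 2 against (Up, F): payoffs 17, 13, 19 → best response Z.
Agent 2 against (Up, B): payoffs 18, 17, 2 → best response X.
Agent 2 against (Down, F): payoffs 2, 12, 13 → best response Z.
Agent 2 against (Down, B): payoffs 9, 15, 6 → best response Y.
Agent 3 against (Up, X): payoffs 18, 1 → best response F.
Agent 3 against (Up, Y): payoffs 17, 12 → best response F.
Agent 3 against (Up, Z): payoffs 2, 13 → best response B.
Agent 3 against (Down, X): payoffs 3, 20 → best response B.
Agent 3 against (Down, Y): payoffs 20, 9 → best response F.
Agent 3 against (Down, Z): payoffs 3, 10 → best response B.
No profile is a mutual best response for all players.

There is no pure-strategy Nash equilibrium.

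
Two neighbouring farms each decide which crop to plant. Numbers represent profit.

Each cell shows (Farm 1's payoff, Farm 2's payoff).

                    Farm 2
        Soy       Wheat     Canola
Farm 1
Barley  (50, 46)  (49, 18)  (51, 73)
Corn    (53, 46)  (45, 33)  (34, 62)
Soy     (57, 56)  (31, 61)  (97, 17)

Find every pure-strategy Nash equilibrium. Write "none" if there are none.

(Barley, Soy): Farm 1 can switch to Corn (50 → 53). Not NE.
(Barley, Wheat): Farm 2 can switch to Soy (18 → 46). Not NE.
(Barley, Canola): Farm 1 can switch to Soy (51 → 97). Not NE.
(Corn, Soy): Farm 1 can switch to Soy (53 → 57). Not NE.
(Corn, Wheat): Farm 1 can switch to Barley (45 → 49). Not NE.
(Corn, Canola): Farm 1 can switch to Barley (34 → 51). Not NE.
(Soy, Soy): Farm 2 can switch to Wheat (56 → 61). Not NE.
(Soy, Wheat): Farm 1 can switch to Barley (31 → 49). Not NE.
(Soy, Canola): Farm 2 can switch to Soy (17 → 56). Not NE.

No pure-strategy Nash equilibrium.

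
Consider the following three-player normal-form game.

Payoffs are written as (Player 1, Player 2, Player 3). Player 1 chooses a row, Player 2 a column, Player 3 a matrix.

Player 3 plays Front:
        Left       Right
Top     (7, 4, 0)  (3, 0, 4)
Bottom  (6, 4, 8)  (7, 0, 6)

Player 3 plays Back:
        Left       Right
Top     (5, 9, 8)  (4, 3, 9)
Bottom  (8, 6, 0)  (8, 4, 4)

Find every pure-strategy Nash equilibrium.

Player 1 against (Left, Front): payoffs 7, 6 → best response Top.
Player 1 against (Left, Back): payoffs 5, 8 → best response Bottom.
Player 1 against (Right, Front): payoffs 3, 7 → best response Bottom.
Player 1 against (Right, Back): payoffs 4, 8 → best response Bottom.
Player 2 against (Top, Front): payoffs 4, 0 → best response Left.
Player 2 against (Top, Back): payoffs 9, 3 → best response Left.
Player 2 against (Bottom, Front): payoffs 4, 0 → best response Left.
Player 2 against (Bottom, Back): payoffs 6, 4 → best response Left.
Player 3 against (Top, Left): payoffs 0, 8 → best response Back.
Player 3 against (Top, Right): payoffs 4, 9 → best response Back.
Player 3 against (Bottom, Left): payoffs 8, 0 → best response Front.
Player 3 against (Bottom, Right): payoffs 6, 4 → best response Front.
No profile is a mutual best response for all players.

This game has no pure Nash equilibrium.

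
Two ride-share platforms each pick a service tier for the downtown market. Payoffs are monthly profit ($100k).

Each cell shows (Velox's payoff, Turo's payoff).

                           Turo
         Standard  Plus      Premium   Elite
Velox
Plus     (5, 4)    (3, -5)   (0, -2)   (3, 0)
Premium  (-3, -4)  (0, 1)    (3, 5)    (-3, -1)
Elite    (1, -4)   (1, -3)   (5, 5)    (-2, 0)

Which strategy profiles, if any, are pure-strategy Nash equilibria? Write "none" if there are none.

Pure-strategy Nash equilibria: (Plus, Standard); (Elite, Premium)

Mark each player's best response to every combination of opponents' strategies; a profile where every player is best-responding is a pure Nash equilibrium.
Velox against Standard: payoffs 5, -3, 1 → best response Plus.
Velox against Plus: payoffs 3, 0, 1 → best response Plus.
Velox against Premium: payoffs 0, 3, 5 → best response Elite.
Velox against Elite: payoffs 3, -3, -2 → best response Plus.
Turo against Plus: payoffs 4, -5, -2, 0 → best response Standard.
Turo against Premium: payoffs -4, 1, 5, -1 → best response Premium.
Turo against Elite: payoffs -4, -3, 5, 0 → best response Premium.
Mutual best responses: (Plus, Standard); (Elite, Premium).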